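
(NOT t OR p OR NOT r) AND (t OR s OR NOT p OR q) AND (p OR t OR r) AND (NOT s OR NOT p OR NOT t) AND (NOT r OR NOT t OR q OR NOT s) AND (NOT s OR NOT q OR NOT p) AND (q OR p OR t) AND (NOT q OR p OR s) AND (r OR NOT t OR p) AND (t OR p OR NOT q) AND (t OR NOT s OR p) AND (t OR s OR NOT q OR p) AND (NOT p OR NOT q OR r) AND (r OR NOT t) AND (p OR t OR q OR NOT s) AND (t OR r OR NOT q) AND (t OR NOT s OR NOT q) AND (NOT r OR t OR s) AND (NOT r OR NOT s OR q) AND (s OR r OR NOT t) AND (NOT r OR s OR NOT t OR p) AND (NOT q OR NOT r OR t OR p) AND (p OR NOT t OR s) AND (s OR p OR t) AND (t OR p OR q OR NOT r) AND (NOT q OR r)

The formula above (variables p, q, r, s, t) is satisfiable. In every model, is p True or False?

True

Suppose p = false.
Try t = false.
(r) alone gives r = true.
(q) alone gives q = true.
But (NOT q) is also a unit clause — contradiction.
Backtrack on t: now try t = true.
(NOT r) alone gives r = false.
But (r) is also a unit clause — contradiction.
Neither t = true nor t = false works.
So every satisfying assignment has p = True.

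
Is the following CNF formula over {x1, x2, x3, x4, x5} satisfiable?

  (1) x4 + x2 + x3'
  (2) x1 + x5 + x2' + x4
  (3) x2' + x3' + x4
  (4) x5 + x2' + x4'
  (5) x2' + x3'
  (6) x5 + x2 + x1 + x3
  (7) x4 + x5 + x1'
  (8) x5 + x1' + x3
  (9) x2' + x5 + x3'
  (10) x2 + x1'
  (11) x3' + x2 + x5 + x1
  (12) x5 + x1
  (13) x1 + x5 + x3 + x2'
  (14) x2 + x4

Satisfiable

Case x2 = 1:
From the singleton clause (x3'), x3 = 0.
Case x5 = 1:
All clauses hold; x1, x4 can take either value.
A satisfying assignment: x1=1, x2=1, x3=0, x4=1, x5=1.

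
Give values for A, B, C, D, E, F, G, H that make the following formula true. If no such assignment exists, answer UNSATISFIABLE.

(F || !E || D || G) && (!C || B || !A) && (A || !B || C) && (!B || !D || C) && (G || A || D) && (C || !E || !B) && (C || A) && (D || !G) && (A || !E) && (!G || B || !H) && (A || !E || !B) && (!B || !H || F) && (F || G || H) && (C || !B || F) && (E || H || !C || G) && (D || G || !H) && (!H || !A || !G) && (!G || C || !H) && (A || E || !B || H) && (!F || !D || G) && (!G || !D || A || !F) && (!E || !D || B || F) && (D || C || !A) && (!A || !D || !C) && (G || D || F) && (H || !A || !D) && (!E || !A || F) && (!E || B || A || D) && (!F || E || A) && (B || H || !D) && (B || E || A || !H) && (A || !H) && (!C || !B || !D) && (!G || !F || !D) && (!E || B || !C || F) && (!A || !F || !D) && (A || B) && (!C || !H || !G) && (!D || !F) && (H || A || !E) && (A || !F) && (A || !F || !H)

A=true, B=false, C=false, D=true, E=false, F=false, G=false, H=true

Try C = false.
The clause (A) is unit, so A = true.
The clause (D) is unit, so D = true.
The clause (!B) is unit, so B = false.
The clause (H) is unit, so H = true.
The clause (!G) is unit, so G = false.
The clause (!F) is unit, so F = false.
The clause (!E) is unit, so E = false.
All clauses are satisfied.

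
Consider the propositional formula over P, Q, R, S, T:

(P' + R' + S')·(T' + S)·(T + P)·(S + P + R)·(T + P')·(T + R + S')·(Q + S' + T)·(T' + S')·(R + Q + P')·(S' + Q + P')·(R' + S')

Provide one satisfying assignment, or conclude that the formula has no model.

Try T = 0.
(P) alone gives P = 1.
That conflicts with the unit clause (P').
Undo T and try T = 1.
(S) alone gives S = 1.
That conflicts with the unit clause (S').
Either choice for T ends in contradiction.

UNSATISFIABLE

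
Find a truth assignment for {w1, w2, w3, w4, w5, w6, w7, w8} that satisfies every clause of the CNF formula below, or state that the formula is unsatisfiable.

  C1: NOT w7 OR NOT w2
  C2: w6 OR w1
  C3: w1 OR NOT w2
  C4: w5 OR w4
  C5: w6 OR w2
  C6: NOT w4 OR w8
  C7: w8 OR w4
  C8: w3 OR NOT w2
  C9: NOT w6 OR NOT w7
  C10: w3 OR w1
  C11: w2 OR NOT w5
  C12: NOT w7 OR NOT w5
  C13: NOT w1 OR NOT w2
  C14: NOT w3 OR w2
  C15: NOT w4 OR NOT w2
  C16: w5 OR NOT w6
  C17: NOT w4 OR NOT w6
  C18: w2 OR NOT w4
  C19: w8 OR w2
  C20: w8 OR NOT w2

Try w7 = false.
Try w6 = true.
Unit clause (w5) forces w5 = true.
Unit clause (w2) forces w2 = true.
Unit clause (w1) forces w1 = true.
Now (NOT w1) is unsatisfied and unit — conflict.
Backtrack on w6: now try w6 = false.
Unit clause (w1) forces w1 = true.
Unit clause (w2) forces w2 = true.
Now (NOT w2) is unsatisfied and unit — conflict.
Either choice for w6 ends in contradiction.
Backtrack on w7: now try w7 = true.
Unit clause (NOT w2) forces w2 = false.
Unit clause (w6) forces w6 = true.
Now (NOT w6) is unsatisfied and unit — conflict.
Either choice for w7 ends in contradiction.

UNSATISFIABLE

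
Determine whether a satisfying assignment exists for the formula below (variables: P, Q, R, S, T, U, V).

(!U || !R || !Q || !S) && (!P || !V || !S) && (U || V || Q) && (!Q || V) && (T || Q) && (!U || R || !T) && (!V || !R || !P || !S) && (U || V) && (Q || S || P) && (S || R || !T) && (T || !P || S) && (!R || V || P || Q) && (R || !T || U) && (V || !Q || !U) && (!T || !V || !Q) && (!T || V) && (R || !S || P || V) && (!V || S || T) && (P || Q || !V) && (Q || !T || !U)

Yes, satisfiable

Branch on Q: set Q = true.
(V) alone gives V = true.
(!T) alone gives T = false.
(S) alone gives S = true.
(!P) alone gives P = false.
Branch on U: set U = true.
(!R) alone gives R = false.
All clauses are satisfied.
A satisfying assignment: P: false; Q: true; R: false; S: true; T: false; U: true; V: true.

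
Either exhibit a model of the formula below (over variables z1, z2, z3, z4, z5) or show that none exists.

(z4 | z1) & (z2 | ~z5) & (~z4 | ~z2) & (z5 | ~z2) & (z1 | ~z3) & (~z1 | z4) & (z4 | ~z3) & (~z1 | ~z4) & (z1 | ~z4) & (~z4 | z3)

UNSATISFIABLE

Branch on z4: set z4 = 1.
Unit clause (~z2) forces z2 = 0.
Unit clause (~z5) forces z5 = 0.
Unit clause (~z1) forces z1 = 0.
That conflicts with the unit clause (z1).
So z4 must be the other value — set z4 = 0.
Unit clause (z1) forces z1 = 1.
That conflicts with the unit clause (~z1).
Either choice for z4 ends in contradiction.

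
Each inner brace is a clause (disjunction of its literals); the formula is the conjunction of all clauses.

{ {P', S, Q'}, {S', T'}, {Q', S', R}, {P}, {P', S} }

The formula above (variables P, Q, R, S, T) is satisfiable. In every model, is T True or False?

False

Suppose T = 1.
(S') alone gives S = 0.
(P) alone gives P = 1.
But (P') is also a unit clause — contradiction.
So every satisfying assignment has T = False.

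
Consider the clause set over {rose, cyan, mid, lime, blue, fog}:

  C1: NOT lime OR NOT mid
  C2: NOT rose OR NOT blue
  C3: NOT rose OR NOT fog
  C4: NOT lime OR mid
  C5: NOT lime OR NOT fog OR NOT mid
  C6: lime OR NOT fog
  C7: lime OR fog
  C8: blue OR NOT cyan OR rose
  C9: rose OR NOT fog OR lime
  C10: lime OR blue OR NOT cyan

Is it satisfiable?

Unsatisfiable

Try lime = false.
From the singleton clause (NOT fog), fog = false.
That conflicts with the unit clause (fog).
Undo lime and try lime = true.
From the singleton clause (NOT mid), mid = false.
That conflicts with the unit clause (mid).
Neither lime = true nor lime = false works.
No assignment satisfies every clause.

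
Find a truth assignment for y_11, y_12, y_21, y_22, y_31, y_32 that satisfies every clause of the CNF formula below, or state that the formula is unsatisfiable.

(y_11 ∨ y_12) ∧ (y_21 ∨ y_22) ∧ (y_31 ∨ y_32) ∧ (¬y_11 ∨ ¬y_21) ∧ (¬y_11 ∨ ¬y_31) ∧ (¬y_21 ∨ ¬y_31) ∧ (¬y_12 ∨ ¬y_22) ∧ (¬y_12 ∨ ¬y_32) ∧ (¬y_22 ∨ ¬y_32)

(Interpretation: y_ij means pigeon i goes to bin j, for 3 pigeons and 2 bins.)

UNSATISFIABLE

Case y_11 = True:
The clause (¬y_21) is unit, so y_21 = False.
The clause (y_22) is unit, so y_22 = True.
The clause (¬y_31) is unit, so y_31 = False.
The clause (y_32) is unit, so y_32 = True.
That conflicts with the unit clause (¬y_32).
Backtrack on y_11: now try y_11 = False.
The clause (y_12) is unit, so y_12 = True.
The clause (¬y_22) is unit, so y_22 = False.
The clause (y_21) is unit, so y_21 = True.
The clause (¬y_31) is unit, so y_31 = False.
The clause (y_32) is unit, so y_32 = True.
That conflicts with the unit clause (¬y_32).
Either choice for y_11 ends in contradiction.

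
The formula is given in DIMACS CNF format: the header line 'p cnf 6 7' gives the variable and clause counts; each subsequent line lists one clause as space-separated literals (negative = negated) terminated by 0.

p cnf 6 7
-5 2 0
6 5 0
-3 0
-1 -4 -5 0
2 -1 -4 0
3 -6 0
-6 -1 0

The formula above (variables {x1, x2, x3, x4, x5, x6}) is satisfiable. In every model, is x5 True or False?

Suppose x5 = False.
The clause (x6) is unit, so x6 = True.
The clause (¬x3) is unit, so x3 = False.
But (x3) is also a unit clause — contradiction.
So every satisfying assignment has x5 = True.

True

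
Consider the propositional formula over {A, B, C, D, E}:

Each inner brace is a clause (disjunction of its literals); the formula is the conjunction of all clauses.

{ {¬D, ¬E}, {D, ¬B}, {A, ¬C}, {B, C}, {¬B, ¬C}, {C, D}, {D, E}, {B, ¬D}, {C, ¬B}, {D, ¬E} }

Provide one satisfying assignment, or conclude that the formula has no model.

Case D = False:
The clause (¬B) is unit, so B = False.
The clause (C) is unit, so C = True.
The clause (A) is unit, so A = True.
The clause (E) is unit, so E = True.
That conflicts with the unit clause (¬E).
Backtrack on D: now try D = True.
The clause (¬E) is unit, so E = False.
The clause (B) is unit, so B = True.
The clause (¬C) is unit, so C = False.
That conflicts with the unit clause (C).
Both values of D lead to a conflict.

UNSATISFIABLE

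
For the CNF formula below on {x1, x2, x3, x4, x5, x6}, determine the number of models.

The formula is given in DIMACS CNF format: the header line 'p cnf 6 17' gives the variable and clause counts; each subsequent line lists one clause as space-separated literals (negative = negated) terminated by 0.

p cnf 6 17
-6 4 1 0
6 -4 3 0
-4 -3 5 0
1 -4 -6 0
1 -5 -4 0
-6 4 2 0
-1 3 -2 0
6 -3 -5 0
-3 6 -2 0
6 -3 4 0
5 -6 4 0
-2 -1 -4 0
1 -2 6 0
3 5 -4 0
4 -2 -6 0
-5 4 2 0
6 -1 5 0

3

There are 2^6 = 64 truth assignments over (x1, x2, x3, x4, x5, x6).
Split on x4. With x4 = True, the clauses containing x4 are satisfied and ¬x4 drops from the rest; 2 of the 2^5 = 32 assignments to the other variables satisfy what remains.
With x4 = False, by the same count on the reduced clause set, 1 assignment works.
(One model: x1=F, x2=F, x3=F, x4=F, x5=F, x6=F.)
Total: 2 + 1 = 3.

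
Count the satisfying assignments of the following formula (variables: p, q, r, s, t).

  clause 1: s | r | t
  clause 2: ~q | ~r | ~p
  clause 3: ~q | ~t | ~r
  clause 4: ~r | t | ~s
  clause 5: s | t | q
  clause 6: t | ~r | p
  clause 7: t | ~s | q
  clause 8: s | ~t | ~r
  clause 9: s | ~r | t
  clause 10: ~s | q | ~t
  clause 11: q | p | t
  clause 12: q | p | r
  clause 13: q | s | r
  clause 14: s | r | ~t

4

There are 2^5 = 32 truth assignments over (p, q, r, s, t).
Split on t. With t = 1, the clauses containing t are satisfied and ~t drops from the rest; 2 of the 2^4 = 16 assignments to the other variables satisfy what remains.
With t = 0, by the same count on the reduced clause set, 2 assignments work.
Total: 2 + 2 = 4.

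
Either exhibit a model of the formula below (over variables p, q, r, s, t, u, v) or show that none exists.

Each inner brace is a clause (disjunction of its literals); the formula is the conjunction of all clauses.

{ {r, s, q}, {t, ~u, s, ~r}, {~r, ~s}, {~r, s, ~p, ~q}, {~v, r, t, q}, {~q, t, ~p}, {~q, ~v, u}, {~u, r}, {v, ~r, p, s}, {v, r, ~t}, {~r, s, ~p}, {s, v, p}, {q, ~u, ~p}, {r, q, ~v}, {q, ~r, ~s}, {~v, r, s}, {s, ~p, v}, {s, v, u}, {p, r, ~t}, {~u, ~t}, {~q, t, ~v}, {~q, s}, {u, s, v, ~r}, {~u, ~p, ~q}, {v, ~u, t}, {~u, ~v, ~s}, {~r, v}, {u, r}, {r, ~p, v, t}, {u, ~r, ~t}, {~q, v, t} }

p: 0,  q: 0,  r: 1,  s: 0,  t: 0,  u: 0,  v: 1

Try r = 1.
From the singleton clause (~s), s = 0.
From the singleton clause (~p), p = 0.
From the singleton clause (v), v = 1.
From the singleton clause (~q), q = 0.
Try t = 0.
From the singleton clause (~u), u = 0.
This assignment satisfies each clause.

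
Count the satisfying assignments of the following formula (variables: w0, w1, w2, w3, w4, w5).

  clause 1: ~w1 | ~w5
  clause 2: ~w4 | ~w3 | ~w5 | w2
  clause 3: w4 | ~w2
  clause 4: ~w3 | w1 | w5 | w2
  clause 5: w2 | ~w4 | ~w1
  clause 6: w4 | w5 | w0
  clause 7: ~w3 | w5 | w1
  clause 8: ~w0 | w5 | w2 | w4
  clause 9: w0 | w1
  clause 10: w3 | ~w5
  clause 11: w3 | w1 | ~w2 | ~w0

There are 2^6 = 64 truth assignments over (w0, w1, w2, w3, w4, w5).
Split on w1. With w1 = 1, the clauses containing w1 are satisfied and ~w1 drops from the rest; 4 of the 2^5 = 32 assignments to the other variables satisfy what remains.
With w1 = 0, by the same count on the reduced clause set, 3 assignments work.
Total: 4 + 3 = 7.

7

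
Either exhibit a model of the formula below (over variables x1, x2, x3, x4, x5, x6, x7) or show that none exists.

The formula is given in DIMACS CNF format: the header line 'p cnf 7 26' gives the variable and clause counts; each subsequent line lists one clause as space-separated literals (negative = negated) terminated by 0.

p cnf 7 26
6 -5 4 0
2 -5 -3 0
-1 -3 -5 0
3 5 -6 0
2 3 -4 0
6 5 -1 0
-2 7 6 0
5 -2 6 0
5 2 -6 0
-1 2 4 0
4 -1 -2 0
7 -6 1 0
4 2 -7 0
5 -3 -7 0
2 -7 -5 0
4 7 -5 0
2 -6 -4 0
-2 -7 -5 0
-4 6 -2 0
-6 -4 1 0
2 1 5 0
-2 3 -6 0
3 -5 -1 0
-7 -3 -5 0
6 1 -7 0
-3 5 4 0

x1=True; x2=True; x3=True; x4=True; x5=False; x6=True; x7=False

Branch on x6: set x6 = True.
Branch on x3: set x3 = True.
Branch on x2: set x2 = True.
Branch on x1: set x1 = True.
(¬x5) alone gives x5 = False.
(x4) alone gives x4 = True.
(¬x7) alone gives x7 = False.
All clauses are satisfied.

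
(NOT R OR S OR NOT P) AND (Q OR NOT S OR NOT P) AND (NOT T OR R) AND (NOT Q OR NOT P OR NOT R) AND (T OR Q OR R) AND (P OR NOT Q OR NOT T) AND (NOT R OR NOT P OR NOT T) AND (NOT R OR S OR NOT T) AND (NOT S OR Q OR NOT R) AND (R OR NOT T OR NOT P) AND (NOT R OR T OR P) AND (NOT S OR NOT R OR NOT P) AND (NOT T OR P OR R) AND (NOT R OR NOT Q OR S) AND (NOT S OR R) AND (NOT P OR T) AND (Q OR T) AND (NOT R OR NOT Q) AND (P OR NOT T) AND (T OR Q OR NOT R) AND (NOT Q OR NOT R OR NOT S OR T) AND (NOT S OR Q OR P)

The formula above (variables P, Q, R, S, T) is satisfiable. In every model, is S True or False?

Suppose S = true.
The clause (R) is unit, so R = true.
The clause (Q) is unit, so Q = true.
Now (NOT Q) is unsatisfied and unit — conflict.
So every satisfying assignment has S = False.

False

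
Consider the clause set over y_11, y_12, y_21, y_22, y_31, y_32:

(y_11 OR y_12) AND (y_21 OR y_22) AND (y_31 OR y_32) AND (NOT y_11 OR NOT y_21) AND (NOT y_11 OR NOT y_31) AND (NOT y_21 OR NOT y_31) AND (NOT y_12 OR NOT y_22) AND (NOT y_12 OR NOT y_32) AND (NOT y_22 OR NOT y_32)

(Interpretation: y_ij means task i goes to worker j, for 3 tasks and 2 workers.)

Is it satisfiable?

Case y_11 = true:
Unit clause (NOT y_21) forces y_21 = false.
Unit clause (y_22) forces y_22 = true.
Unit clause (NOT y_31) forces y_31 = false.
Unit clause (y_32) forces y_32 = true.
That conflicts with the unit clause (NOT y_32).
Undo y_11 and try y_11 = false.
Unit clause (y_12) forces y_12 = true.
Unit clause (NOT y_22) forces y_22 = false.
Unit clause (y_21) forces y_21 = true.
Unit clause (NOT y_31) forces y_31 = false.
Unit clause (y_32) forces y_32 = true.
That conflicts with the unit clause (NOT y_32).
Both values of y_11 lead to a conflict.
No assignment satisfies every clause.

Unsatisfiable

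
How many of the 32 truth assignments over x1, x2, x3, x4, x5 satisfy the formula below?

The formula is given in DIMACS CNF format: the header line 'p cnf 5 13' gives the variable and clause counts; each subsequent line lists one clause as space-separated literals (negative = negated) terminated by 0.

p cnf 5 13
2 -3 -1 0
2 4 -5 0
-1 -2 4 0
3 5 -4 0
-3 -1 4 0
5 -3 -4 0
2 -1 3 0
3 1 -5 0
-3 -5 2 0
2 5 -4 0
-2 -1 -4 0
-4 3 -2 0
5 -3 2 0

There are 2^5 = 32 truth assignments over (x1, x2, x3, x4, x5).
Split on x2. With x2 = True, the clauses containing x2 are satisfied and ¬x2 drops from the rest; 4 of the 2^4 = 16 assignments to the other variables satisfy what remains.
With x2 = False, by the same count on the reduced clause set, 1 assignment works.
Total: 4 + 1 = 5.

5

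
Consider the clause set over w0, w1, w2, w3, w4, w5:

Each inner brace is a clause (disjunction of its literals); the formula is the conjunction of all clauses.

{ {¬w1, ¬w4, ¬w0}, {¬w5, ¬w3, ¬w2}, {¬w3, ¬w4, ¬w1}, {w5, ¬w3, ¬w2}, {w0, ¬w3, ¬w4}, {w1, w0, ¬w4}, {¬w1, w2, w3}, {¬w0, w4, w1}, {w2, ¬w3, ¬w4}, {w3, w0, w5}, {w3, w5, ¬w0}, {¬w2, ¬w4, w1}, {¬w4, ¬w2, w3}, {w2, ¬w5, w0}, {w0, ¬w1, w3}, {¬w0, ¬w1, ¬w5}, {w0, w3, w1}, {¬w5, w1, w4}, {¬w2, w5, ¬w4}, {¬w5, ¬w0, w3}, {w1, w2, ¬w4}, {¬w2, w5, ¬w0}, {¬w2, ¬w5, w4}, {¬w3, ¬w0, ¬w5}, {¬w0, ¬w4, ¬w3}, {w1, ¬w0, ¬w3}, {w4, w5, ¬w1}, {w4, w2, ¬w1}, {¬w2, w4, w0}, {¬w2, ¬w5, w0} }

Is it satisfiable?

Yes, satisfiable

Branch on w1: set w1 = False.
Branch on w0: set w0 = False.
Unit clause (¬w4) forces w4 = False.
Unit clause (w3) forces w3 = True.
Unit clause (¬w5) forces w5 = False.
Unit clause (¬w2) forces w2 = False.
Every clause now holds.
A satisfying assignment: w0 ↦ False, w1 ↦ False, w2 ↦ False, w3 ↦ True, w4 ↦ False, w5 ↦ False.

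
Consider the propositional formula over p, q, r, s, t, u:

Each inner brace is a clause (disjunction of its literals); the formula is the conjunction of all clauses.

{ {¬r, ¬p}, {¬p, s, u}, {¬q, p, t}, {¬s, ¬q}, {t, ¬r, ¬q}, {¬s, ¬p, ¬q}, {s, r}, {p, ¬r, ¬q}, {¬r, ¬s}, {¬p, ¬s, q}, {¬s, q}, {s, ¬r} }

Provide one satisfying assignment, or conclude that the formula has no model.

UNSATISFIABLE

Branch on r: set r = False.
(s) alone gives s = True.
(¬q) alone gives q = False.
That conflicts with the unit clause (q).
Backtrack on r: now try r = True.
(¬p) alone gives p = False.
(¬q) alone gives q = False.
(¬s) alone gives s = False.
That conflicts with the unit clause (s).
Neither r = True nor r = False works.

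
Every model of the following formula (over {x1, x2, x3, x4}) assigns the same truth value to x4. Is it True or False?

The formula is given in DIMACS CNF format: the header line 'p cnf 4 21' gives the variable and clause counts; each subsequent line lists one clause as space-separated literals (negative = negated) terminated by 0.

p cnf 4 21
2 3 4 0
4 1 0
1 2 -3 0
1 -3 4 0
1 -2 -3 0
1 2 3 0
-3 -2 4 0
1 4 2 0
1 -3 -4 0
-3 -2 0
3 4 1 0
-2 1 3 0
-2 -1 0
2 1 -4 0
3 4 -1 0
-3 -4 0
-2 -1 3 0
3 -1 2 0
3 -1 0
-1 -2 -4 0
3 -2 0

False

Suppose x4 = True.
The clause (¬x3) is unit, so x3 = False.
The clause (¬x1) is unit, so x1 = False.
The clause (x2) is unit, so x2 = True.
But (¬x2) is also a unit clause — contradiction.
So every satisfying assignment has x4 = False.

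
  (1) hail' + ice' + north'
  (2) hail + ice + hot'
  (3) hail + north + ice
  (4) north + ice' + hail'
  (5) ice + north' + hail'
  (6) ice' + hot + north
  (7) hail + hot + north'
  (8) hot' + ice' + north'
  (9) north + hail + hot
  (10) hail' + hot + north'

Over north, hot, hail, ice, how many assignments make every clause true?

There are 2^4 = 16 truth assignments over (north, hot, hail, ice).
Check each against the 10 clauses (columns in the order north, hot, hail, ice):
  F F F F  ✗ fails (hail + north + ice)
  F F F T  ✗ fails (ice' + hot + north)
  F F T F  ✓ satisfies all
  F F T T  ✗ fails (north + ice' + hail')
  F T F F  ✗ fails (hail + ice + hot')
  F T F T  ✓ satisfies all
  F T T F  ✓ satisfies all
  F T T T  ✗ fails (north + ice' + hail')
  T F F F  ✗ fails (hail + hot + north')
  T F F T  ✗ fails (hail + hot + north')
  T F T F  ✗ fails (ice + north' + hail')
  T F T T  ✗ fails (hail' + ice' + north')
  T T F F  ✗ fails (hail + ice + hot')
  T T F T  ✗ fails (hot' + ice' + north')
  T T T F  ✗ fails (ice + north' + hail')
  T T T T  ✗ fails (hail' + ice' + north')
3 of the 16 rows are models.

3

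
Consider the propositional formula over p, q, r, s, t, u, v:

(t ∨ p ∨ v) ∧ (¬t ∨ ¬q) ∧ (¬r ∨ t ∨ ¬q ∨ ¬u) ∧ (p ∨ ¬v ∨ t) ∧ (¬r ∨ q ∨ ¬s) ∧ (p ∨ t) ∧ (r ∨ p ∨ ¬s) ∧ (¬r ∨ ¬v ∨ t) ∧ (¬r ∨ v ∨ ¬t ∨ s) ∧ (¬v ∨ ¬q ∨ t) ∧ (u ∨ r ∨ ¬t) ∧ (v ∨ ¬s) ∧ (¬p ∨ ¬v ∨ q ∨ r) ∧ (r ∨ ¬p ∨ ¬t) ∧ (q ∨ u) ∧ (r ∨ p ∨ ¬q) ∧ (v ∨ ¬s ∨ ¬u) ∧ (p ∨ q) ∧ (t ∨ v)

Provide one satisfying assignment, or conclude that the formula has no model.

p: True,  q: False,  r: True,  s: False,  t: True,  u: True,  v: True

Try t = True.
Unit clause (¬q) forces q = False.
Unit clause (u) forces u = True.
Unit clause (p) forces p = True.
Unit clause (r) forces r = True.
Unit clause (¬s) forces s = False.
Unit clause (v) forces v = True.
This assignment satisfies each clause.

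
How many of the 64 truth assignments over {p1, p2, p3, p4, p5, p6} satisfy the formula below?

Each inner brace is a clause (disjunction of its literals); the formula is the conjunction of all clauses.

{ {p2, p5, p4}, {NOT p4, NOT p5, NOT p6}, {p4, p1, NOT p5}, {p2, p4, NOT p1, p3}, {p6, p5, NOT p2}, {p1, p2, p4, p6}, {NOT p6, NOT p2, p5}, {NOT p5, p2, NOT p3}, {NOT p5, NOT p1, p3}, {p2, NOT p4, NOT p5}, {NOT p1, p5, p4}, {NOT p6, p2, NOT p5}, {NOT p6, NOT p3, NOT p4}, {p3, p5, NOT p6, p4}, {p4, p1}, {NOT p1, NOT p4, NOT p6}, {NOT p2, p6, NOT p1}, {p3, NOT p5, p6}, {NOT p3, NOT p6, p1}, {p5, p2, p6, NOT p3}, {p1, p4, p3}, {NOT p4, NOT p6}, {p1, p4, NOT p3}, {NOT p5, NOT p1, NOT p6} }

3

There are 2^6 = 64 truth assignments over (p1, p2, p3, p4, p5, p6).
Split on p2. With p2 = true, the clauses containing p2 are satisfied and NOT p2 drops from the rest; 1 of the 2^5 = 32 assignments to the other variables satisfy what remains.
With p2 = false, by the same count on the reduced clause set, 2 assignments work.
(One model: p1=F, p2=F, p3=F, p4=T, p5=F, p6=F.)
Total: 1 + 2 = 3.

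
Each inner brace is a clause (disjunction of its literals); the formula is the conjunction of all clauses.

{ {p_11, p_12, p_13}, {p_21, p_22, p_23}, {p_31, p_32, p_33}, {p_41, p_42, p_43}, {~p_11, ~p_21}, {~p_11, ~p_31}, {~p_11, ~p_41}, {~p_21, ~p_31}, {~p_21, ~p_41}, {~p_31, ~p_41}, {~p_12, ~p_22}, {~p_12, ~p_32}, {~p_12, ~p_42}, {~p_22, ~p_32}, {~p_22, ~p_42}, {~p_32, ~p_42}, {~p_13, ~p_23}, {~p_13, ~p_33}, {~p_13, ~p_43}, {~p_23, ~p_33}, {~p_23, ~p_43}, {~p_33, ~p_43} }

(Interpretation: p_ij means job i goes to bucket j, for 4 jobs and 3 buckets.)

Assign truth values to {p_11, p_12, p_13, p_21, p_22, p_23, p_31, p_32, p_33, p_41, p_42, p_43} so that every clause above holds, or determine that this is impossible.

Try p_11 = 0.
Try p_12 = 1.
The clause (~p_22) is unit, so p_22 = 0.
The clause (~p_32) is unit, so p_32 = 0.
The clause (~p_42) is unit, so p_42 = 0.
Try p_21 = 1.
The clause (~p_31) is unit, so p_31 = 0.
The clause (p_33) is unit, so p_33 = 1.
The clause (~p_41) is unit, so p_41 = 0.
The clause (p_43) is unit, so p_43 = 1.
That conflicts with the unit clause (~p_43).
Undo p_21 and try p_21 = 0.
The clause (p_23) is unit, so p_23 = 1.
The clause (~p_13) is unit, so p_13 = 0.
The clause (~p_33) is unit, so p_33 = 0.
The clause (p_31) is unit, so p_31 = 1.
The clause (~p_41) is unit, so p_41 = 0.
The clause (p_43) is unit, so p_43 = 1.
That conflicts with the unit clause (~p_43).
Either choice for p_21 ends in contradiction.
Undo p_12 and try p_12 = 0.
The clause (p_13) is unit, so p_13 = 1.
The clause (~p_23) is unit, so p_23 = 0.
The clause (~p_33) is unit, so p_33 = 0.
The clause (~p_43) is unit, so p_43 = 0.
Try p_21 = 1.
The clause (~p_31) is unit, so p_31 = 0.
The clause (p_32) is unit, so p_32 = 1.
The clause (~p_41) is unit, so p_41 = 0.
The clause (p_42) is unit, so p_42 = 1.
That conflicts with the unit clause (~p_42).
Undo p_21 and try p_21 = 0.
The clause (p_22) is unit, so p_22 = 1.
The clause (~p_32) is unit, so p_32 = 0.
The clause (p_31) is unit, so p_31 = 1.
The clause (~p_41) is unit, so p_41 = 0.
The clause (p_42) is unit, so p_42 = 1.
That conflicts with the unit clause (~p_42).
Either choice for p_21 ends in contradiction.
Either choice for p_12 ends in contradiction.
Undo p_11 and try p_11 = 1.
The clause (~p_21) is unit, so p_21 = 0.
The clause (~p_31) is unit, so p_31 = 0.
The clause (~p_41) is unit, so p_41 = 0.
Try p_22 = 1.
The clause (~p_12) is unit, so p_12 = 0.
The clause (~p_32) is unit, so p_32 = 0.
The clause (p_33) is unit, so p_33 = 1.
The clause (~p_42) is unit, so p_42 = 0.
The clause (p_43) is unit, so p_43 = 1.
That conflicts with the unit clause (~p_43).
Undo p_22 and try p_22 = 0.
The clause (p_23) is unit, so p_23 = 1.
The clause (~p_13) is unit, so p_13 = 0.
The clause (~p_33) is unit, so p_33 = 0.
The clause (p_32) is unit, so p_32 = 1.
The clause (~p_12) is unit, so p_12 = 0.
The clause (~p_42) is unit, so p_42 = 0.
The clause (p_43) is unit, so p_43 = 1.
That conflicts with the unit clause (~p_43).
Either choice for p_22 ends in contradiction.
Either choice for p_11 ends in contradiction.

UNSATISFIABLE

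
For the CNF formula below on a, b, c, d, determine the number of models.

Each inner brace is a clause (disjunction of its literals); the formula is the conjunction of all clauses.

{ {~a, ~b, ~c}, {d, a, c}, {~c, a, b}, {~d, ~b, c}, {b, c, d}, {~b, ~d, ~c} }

There are 2^4 = 16 truth assignments over (a, b, c, d).
Check each against the 6 clauses (columns in the order a, b, c, d):
  F F F F  ✗ fails (d | a | c)
  F F F T  ✓ satisfies all
  F F T F  ✗ fails (~c | a | b)
  F F T T  ✗ fails (~c | a | b)
  F T F F  ✗ fails (d | a | c)
  F T F T  ✗ fails (~d | ~b | c)
  F T T F  ✓ satisfies all
  F T T T  ✗ fails (~b | ~d | ~c)
  T F F F  ✗ fails (b | c | d)
  T F F T  ✓ satisfies all
  T F T F  ✓ satisfies all
  T F T T  ✓ satisfies all
  T T F F  ✓ satisfies all
  T T F T  ✗ fails (~d | ~b | c)
  T T T F  ✗ fails (~a | ~b | ~c)
  T T T T  ✗ fails (~a | ~b | ~c)
6 of the 16 rows are models.

6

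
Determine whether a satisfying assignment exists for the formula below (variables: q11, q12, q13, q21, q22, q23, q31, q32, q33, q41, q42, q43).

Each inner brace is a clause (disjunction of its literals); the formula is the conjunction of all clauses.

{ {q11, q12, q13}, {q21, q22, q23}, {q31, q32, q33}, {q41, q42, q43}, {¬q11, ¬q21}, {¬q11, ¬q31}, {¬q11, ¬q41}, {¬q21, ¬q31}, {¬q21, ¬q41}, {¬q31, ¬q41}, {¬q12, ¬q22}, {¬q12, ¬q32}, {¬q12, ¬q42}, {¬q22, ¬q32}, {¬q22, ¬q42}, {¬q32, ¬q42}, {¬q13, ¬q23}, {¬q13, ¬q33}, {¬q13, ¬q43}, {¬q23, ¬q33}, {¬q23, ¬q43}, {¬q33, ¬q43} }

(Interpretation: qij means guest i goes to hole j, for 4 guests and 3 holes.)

Try q11 = False.
Try q12 = True.
From the singleton clause (¬q22), q22 = False.
From the singleton clause (¬q32), q32 = False.
From the singleton clause (¬q42), q42 = False.
Try q21 = True.
From the singleton clause (¬q31), q31 = False.
From the singleton clause (q33), q33 = True.
From the singleton clause (¬q41), q41 = False.
From the singleton clause (q43), q43 = True.
But (¬q43) is also a unit clause — contradiction.
Undo q21 and try q21 = False.
From the singleton clause (q23), q23 = True.
From the singleton clause (¬q13), q13 = False.
From the singleton clause (¬q33), q33 = False.
From the singleton clause (q31), q31 = True.
From the singleton clause (¬q41), q41 = False.
From the singleton clause (q43), q43 = True.
But (¬q43) is also a unit clause — contradiction.
Either choice for q21 ends in contradiction.
Undo q12 and try q12 = False.
From the singleton clause (q13), q13 = True.
From the singleton clause (¬q23), q23 = False.
From the singleton clause (¬q33), q33 = False.
From the singleton clause (¬q43), q43 = False.
Try q21 = True.
From the singleton clause (¬q31), q31 = False.
From the singleton clause (q32), q32 = True.
From the singleton clause (¬q41), q41 = False.
From the singleton clause (q42), q42 = True.
But (¬q42) is also a unit clause — contradiction.
Undo q21 and try q21 = False.
From the singleton clause (q22), q22 = True.
From the singleton clause (¬q32), q32 = False.
From the singleton clause (q31), q31 = True.
From the singleton clause (¬q41), q41 = False.
From the singleton clause (q42), q42 = True.
But (¬q42) is also a unit clause — contradiction.
Either choice for q21 ends in contradiction.
Either choice for q12 ends in contradiction.
Undo q11 and try q11 = True.
From the singleton clause (¬q21), q21 = False.
From the singleton clause (¬q31), q31 = False.
From the singleton clause (¬q41), q41 = False.
Try q22 = True.
From the singleton clause (¬q12), q12 = False.
From the singleton clause (¬q32), q32 = False.
From the singleton clause (q33), q33 = True.
From the singleton clause (¬q42), q42 = False.
From the singleton clause (q43), q43 = True.
But (¬q43) is also a unit clause — contradiction.
Undo q22 and try q22 = False.
From the singleton clause (q23), q23 = True.
From the singleton clause (¬q13), q13 = False.
From the singleton clause (¬q33), q33 = False.
From the singleton clause (q32), q32 = True.
From the singleton clause (¬q12), q12 = False.
From the singleton clause (¬q42), q42 = False.
From the singleton clause (q43), q43 = True.
But (¬q43) is also a unit clause — contradiction.
Either choice for q22 ends in contradiction.
Either choice for q11 ends in contradiction.
No assignment satisfies every clause.

No, unsatisfiable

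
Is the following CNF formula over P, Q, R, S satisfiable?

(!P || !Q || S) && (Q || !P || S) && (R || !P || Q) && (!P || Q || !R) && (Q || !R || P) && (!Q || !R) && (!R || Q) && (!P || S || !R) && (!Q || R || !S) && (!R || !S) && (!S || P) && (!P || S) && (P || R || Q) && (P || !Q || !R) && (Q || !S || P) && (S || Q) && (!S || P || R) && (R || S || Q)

Branch on Q: set Q = true.
(!R) alone gives R = false.
(!S) alone gives S = false.
(!P) alone gives P = false.
All clauses are satisfied.
A satisfying assignment: P=false,  Q=true,  R=false,  S=false.

Yes, satisfiable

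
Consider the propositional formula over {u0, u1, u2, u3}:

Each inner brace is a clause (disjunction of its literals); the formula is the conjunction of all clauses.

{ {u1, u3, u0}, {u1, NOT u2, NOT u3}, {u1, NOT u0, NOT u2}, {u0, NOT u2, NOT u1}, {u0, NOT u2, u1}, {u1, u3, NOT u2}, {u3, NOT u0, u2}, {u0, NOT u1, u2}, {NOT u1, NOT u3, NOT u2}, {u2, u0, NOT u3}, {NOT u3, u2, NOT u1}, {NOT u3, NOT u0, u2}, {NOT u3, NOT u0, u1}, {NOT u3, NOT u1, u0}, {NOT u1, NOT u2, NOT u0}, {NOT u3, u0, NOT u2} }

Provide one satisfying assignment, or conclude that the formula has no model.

UNSATISFIABLE

Case u1 = true:
Case u0 = true:
From the singleton clause (NOT u2), u2 = false.
From the singleton clause (u3), u3 = true.
But (NOT u3) is also a unit clause — contradiction.
Undo u0 and try u0 = false.
From the singleton clause (NOT u2), u2 = false.
But (u2) is also a unit clause — contradiction.
Both values of u0 lead to a conflict.
Undo u1 and try u1 = false.
Case u3 = true:
From the singleton clause (NOT u2), u2 = false.
From the singleton clause (u0), u0 = true.
But (NOT u0) is also a unit clause — contradiction.
Undo u3 and try u3 = false.
From the singleton clause (u0), u0 = true.
From the singleton clause (NOT u2), u2 = false.
But (u2) is also a unit clause — contradiction.
Both values of u3 lead to a conflict.
Both values of u1 lead to a conflict.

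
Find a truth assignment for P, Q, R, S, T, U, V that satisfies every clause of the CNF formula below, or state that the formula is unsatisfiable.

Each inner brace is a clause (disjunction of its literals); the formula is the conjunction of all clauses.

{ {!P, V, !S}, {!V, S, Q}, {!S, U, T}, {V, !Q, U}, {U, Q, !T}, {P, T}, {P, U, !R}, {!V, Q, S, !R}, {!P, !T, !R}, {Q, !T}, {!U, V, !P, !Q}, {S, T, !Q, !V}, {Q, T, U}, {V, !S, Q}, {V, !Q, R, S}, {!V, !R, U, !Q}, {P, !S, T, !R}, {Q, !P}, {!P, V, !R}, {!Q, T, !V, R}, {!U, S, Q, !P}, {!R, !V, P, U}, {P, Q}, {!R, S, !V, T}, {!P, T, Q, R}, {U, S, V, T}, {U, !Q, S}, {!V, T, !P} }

P=true,  Q=true,  R=false,  S=false,  T=true,  U=true,  V=true

Branch on P: set P = true.
The clause (Q) is unit, so Q = true.
Branch on V: set V = true.
The clause (T) is unit, so T = true.
The clause (!R) is unit, so R = false.
Branch on U: set U = true.
No clause remains; S is free.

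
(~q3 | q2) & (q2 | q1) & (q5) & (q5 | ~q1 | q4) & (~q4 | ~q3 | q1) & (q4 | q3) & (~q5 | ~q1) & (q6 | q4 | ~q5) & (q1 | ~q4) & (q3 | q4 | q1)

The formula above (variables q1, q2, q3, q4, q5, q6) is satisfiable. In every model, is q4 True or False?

Suppose q4 = 1.
Unit clause (q5) forces q5 = 1.
Unit clause (~q1) forces q1 = 0.
Now (q1) is unsatisfied and unit — conflict.
So every satisfying assignment has q4 = False.

False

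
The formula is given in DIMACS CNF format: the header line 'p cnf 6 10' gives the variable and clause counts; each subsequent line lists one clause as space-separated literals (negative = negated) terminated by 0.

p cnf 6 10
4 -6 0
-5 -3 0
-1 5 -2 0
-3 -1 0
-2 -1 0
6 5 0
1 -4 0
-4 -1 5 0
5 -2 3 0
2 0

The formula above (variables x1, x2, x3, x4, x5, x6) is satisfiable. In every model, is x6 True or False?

Suppose x6 = True.
Unit clause (x4) forces x4 = True.
Unit clause (x1) forces x1 = True.
Unit clause (¬x3) forces x3 = False.
Unit clause (¬x2) forces x2 = False.
That conflicts with the unit clause (x2).
So every satisfying assignment has x6 = False.

False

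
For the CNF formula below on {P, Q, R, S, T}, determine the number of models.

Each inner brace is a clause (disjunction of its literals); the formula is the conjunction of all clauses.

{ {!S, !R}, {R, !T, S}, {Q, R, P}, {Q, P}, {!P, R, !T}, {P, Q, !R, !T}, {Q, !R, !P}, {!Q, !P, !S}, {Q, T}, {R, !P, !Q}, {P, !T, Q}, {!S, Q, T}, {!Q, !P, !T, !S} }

7

There are 2^5 = 32 truth assignments over (P, Q, R, S, T).
Split on Q. With Q = true, the clauses containing Q are satisfied and !Q drops from the rest; 7 of the 2^4 = 16 assignments to the other variables satisfy what remains.
With Q = false, by the same count on the reduced clause set, 0 assignments work.
(One model: P=F, Q=T, R=F, S=F, T=F.)
Total: 7 + 0 = 7.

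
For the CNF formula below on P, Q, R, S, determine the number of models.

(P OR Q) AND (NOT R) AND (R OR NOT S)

There are 2^4 = 16 truth assignments over (P, Q, R, S).
Check each against the 3 clauses (columns in the order P, Q, R, S):
  F F F F  ✗ fails (P OR Q)
  F F F T  ✗ fails (P OR Q)
  F F T F  ✗ fails (P OR Q)
  F F T T  ✗ fails (P OR Q)
  F T F F  ✓ satisfies all
  F T F T  ✗ fails (R OR NOT S)
  F T T F  ✗ fails (NOT R)
  F T T T  ✗ fails (NOT R)
  T F F F  ✓ satisfies all
  T F F T  ✗ fails (R OR NOT S)
  T F T F  ✗ fails (NOT R)
  T F T T  ✗ fails (NOT R)
  T T F F  ✓ satisfies all
  T T F T  ✗ fails (R OR NOT S)
  T T T F  ✗ fails (NOT R)
  T T T T  ✗ fails (NOT R)
3 of the 16 rows are models.

3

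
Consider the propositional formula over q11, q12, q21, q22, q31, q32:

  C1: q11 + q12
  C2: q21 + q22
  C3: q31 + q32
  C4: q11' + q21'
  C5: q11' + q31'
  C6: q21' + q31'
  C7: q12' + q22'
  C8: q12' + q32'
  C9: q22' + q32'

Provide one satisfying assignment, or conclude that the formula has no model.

Case q11 = 1:
From the singleton clause (q21'), q21 = 0.
From the singleton clause (q22), q22 = 1.
From the singleton clause (q31'), q31 = 0.
From the singleton clause (q32), q32 = 1.
But (q32') is also a unit clause — contradiction.
Undo q11 and try q11 = 0.
From the singleton clause (q12), q12 = 1.
From the singleton clause (q22'), q22 = 0.
From the singleton clause (q21), q21 = 1.
From the singleton clause (q31'), q31 = 0.
From the singleton clause (q32), q32 = 1.
But (q32') is also a unit clause — contradiction.
Both values of q11 lead to a conflict.

UNSATISFIABLE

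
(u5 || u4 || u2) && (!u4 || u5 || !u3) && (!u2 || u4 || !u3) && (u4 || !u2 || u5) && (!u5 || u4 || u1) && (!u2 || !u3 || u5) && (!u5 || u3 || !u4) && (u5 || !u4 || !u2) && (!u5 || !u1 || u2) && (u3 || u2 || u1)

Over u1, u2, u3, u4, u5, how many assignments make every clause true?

5

There are 2^5 = 32 truth assignments over (u1, u2, u3, u4, u5).
Split on u5. With u5 = true, the clauses containing u5 are satisfied and !u5 drops from the rest; 4 of the 2^4 = 16 assignments to the other variables satisfy what remains.
With u5 = false, by the same count on the reduced clause set, 1 assignment works.
Total: 4 + 1 = 5.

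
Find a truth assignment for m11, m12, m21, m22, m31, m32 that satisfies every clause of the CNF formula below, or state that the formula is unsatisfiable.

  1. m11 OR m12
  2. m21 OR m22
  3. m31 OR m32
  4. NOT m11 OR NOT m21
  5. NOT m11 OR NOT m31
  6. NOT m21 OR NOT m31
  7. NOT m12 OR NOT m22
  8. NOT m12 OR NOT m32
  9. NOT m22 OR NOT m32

Branch on m11: set m11 = true.
The clause (NOT m21) is unit, so m21 = false.
The clause (m22) is unit, so m22 = true.
The clause (NOT m31) is unit, so m31 = false.
The clause (m32) is unit, so m32 = true.
But (NOT m32) is also a unit clause — contradiction.
That branch fails; take m11 = false instead.
The clause (m12) is unit, so m12 = true.
The clause (NOT m22) is unit, so m22 = false.
The clause (m21) is unit, so m21 = true.
The clause (NOT m31) is unit, so m31 = false.
The clause (m32) is unit, so m32 = true.
But (NOT m32) is also a unit clause — contradiction.
Either choice for m11 ends in contradiction.

UNSATISFIABLE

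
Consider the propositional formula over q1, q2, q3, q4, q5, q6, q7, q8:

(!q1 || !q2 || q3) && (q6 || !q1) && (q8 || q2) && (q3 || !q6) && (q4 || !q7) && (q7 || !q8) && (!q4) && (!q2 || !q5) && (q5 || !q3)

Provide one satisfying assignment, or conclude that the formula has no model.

The clause (!q4) is unit, so q4 = false.
The clause (!q7) is unit, so q7 = false.
The clause (!q8) is unit, so q8 = false.
The clause (q2) is unit, so q2 = true.
The clause (!q5) is unit, so q5 = false.
The clause (!q3) is unit, so q3 = false.
The clause (!q1) is unit, so q1 = false.
The clause (!q6) is unit, so q6 = false.
All clauses are satisfied.

q1 ↦ false,  q2 ↦ true,  q3 ↦ false,  q4 ↦ false,  q5 ↦ false,  q6 ↦ false,  q7 ↦ false,  q8 ↦ false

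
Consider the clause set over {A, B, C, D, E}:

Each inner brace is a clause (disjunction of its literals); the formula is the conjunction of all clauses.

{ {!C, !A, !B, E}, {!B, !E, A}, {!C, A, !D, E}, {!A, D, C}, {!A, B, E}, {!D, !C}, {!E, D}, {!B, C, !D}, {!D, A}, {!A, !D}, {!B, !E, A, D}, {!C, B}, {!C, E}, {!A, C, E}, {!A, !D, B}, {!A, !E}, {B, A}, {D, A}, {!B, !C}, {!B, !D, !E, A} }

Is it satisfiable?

Branch on D: set D = false.
From the singleton clause (!E), E = false.
From the singleton clause (!C), C = false.
From the singleton clause (!A), A = false.
Now (A) is unsatisfied and unit — conflict.
Backtrack on D: now try D = true.
From the singleton clause (!C), C = false.
From the singleton clause (!B), B = false.
From the singleton clause (A), A = true.
Now (!A) is unsatisfied and unit — conflict.
Both values of D lead to a conflict.
No assignment satisfies every clause.

No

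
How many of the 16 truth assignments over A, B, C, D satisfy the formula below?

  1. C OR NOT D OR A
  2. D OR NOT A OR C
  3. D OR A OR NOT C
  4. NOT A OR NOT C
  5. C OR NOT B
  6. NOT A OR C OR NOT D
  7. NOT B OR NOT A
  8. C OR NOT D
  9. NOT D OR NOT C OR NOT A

There are 2^4 = 16 truth assignments over (A, B, C, D).
Check each against the 9 clauses (columns in the order A, B, C, D):
  F F F F  ✓ satisfies all
  F F F T  ✗ fails (C OR NOT D OR A)
  F F T F  ✗ fails (D OR A OR NOT C)
  F F T T  ✓ satisfies all
  F T F F  ✗ fails (C OR NOT B)
  F T F T  ✗ fails (C OR NOT D OR A)
  F T T F  ✗ fails (D OR A OR NOT C)
  F T T T  ✓ satisfies all
  T F F F  ✗ fails (D OR NOT A OR C)
  T F F T  ✗ fails (NOT A OR C OR NOT D)
  T F T F  ✗ fails (NOT A OR NOT C)
  T F T T  ✗ fails (NOT A OR NOT C)
  T T F F  ✗ fails (D OR NOT A OR C)
  T T F T  ✗ fails (C OR NOT B)
  T T T F  ✗ fails (NOT A OR NOT C)
  T T T T  ✗ fails (NOT A OR NOT C)
3 of the 16 rows are models.

3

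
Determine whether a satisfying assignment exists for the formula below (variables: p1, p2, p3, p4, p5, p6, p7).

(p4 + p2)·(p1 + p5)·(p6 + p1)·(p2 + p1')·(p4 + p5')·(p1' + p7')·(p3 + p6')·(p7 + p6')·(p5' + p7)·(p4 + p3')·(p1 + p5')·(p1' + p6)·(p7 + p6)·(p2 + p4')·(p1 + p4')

Try p4 = 1.
(p2) alone gives p2 = 1.
(p1) alone gives p1 = 1.
(p7') alone gives p7 = 0.
(p6') alone gives p6 = 0.
But (p6) is also a unit clause — contradiction.
Backtrack on p4: now try p4 = 0.
(p2) alone gives p2 = 1.
(p5') alone gives p5 = 0.
(p1) alone gives p1 = 1.
(p7') alone gives p7 = 0.
(p6') alone gives p6 = 0.
But (p6) is also a unit clause — contradiction.
Neither p4 = 1 nor p4 = 0 works.
No assignment satisfies every clause.

No, unsatisfiable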